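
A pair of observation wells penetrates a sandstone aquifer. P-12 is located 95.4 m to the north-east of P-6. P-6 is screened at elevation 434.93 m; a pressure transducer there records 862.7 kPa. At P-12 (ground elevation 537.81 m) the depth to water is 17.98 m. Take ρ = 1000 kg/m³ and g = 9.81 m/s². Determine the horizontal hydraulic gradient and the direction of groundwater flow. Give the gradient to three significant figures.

Pressure head at P-6: ψ = P/(ρg) = 862.7×1000 / (1000 × 9.81) = 87.94 m.
Total head at P-6: h = z + ψ = 434.93 + 87.94 = 522.87 m.
Total head at P-12: h = 537.81 − 17.98 = 519.83 m.
Head difference: h(P-6) − h(P-12) = 522.87 − 519.83 = 3.04 m.
Hydraulic gradient: i = |Δh| / L = 3.04 / 95.4 = 0.0319.
Flow is from higher to lower head: from P-6 toward P-12, i.e. toward the north-east.

i ≈ 0.0319; groundwater flows toward the north-east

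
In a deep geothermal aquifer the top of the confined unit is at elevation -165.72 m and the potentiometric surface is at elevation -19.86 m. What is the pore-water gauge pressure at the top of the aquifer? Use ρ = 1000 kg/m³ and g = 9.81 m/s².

P ≈ 1430 kPa

Pressure head at the aquifer top: ψ = h − z = -19.86 − (-165.72) = 145.86 m.
P = ρgψ = 1000 × 9.81 × 145.86 = 1430887 Pa ≈ 1430 kPa.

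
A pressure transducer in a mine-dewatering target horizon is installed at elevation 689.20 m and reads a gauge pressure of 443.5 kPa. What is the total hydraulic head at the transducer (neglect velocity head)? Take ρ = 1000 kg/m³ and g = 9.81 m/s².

h ≈ 734.41 m

ψ = P/(ρg) = 443.5×1000 / (1000 × 9.81) = 45.21 m.
h = z + ψ = 689.20 + 45.21 = 734.41 m.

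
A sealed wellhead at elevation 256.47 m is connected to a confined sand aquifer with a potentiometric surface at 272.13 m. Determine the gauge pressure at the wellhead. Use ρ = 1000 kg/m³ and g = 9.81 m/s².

Head above the cap: Δh = 272.13 − 256.47 = 15.66 m.
P = ρgΔh = 1000 × 9.81 × 15.66 = 153625 Pa ≈ 154 kPa.

P ≈ 154 kPa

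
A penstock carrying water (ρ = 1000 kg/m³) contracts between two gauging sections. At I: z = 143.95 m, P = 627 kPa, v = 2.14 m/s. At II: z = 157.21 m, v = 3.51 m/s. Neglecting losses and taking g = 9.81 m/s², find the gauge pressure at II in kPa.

P₂ ≈ 493 kPa

Pressure head at I: ψ₁ = P₁/(ρg) = 627×1000 / (1000 × 9.81) = 63.91 m.
Velocity heads: v₁²/2g = 2.14²/19.62 = 0.233 m; v₂²/2g = 3.51²/19.62 = 0.628 m.
Total head H = z₁ + ψ₁ + v₁²/2g = 143.95 + 63.91 + 0.233 = 208.09 m.
ψ₂ = H − z₂ − v₂²/2g = 208.09 − 157.21 − 0.628 = 50.25 m.
P₂ = ρgψ₂ = 1000 × 9.81 × 50.25 ≈ 493 kPa.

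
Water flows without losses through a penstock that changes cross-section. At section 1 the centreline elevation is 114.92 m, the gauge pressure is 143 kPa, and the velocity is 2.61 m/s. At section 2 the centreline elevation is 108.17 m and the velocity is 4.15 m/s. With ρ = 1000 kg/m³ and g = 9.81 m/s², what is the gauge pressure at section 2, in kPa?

Pressure head at 1: ψ₁ = P₁/(ρg) = 143×1000 / (1000 × 9.81) = 14.58 m.
Velocity heads: v₁²/2g = 2.61²/19.62 = 0.347 m; v₂²/2g = 4.15²/19.62 = 0.878 m.
Total head H = z₁ + ψ₁ + v₁²/2g = 114.92 + 14.58 + 0.347 = 129.85 m.
ψ₂ = H − z₂ − v₂²/2g = 129.85 − 108.17 − 0.878 = 20.80 m.
P₂ = ρgψ₂ = 1000 × 9.81 × 20.80 ≈ 204 kPa.

P₂ ≈ 204 kPa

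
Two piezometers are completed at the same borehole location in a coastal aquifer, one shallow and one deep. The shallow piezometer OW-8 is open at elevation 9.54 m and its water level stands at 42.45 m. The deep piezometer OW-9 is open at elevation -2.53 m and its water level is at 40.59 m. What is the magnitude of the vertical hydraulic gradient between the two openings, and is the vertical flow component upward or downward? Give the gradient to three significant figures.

Total head at OW-8: h = 42.45 m (water level in the standpipe).
Total head at OW-9: h = 40.59 m.
Δh = h(OW-8) − h(OW-9) = 42.45 − 40.59 = 1.86 m.
Vertical separation Δz = 9.54 − (-2.53) = 12.07 m.
|i_v| = |Δh| / Δz = 1.86 / 12.07 = 0.154.
Head is higher in the shallow piezometer, so vertical flow is downward (recharge condition).

|i_v| ≈ 0.154; vertical flow is downward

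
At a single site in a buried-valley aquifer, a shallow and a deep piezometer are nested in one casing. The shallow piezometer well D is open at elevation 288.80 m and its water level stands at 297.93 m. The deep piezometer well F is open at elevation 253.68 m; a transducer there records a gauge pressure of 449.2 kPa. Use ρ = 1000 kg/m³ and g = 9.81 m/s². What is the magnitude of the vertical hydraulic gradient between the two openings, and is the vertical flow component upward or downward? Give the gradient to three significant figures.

Total head at well D: h = 297.93 m (water level in the standpipe).
Pressure head at well F: ψ = P/(ρg) = 449.2×1000 / (1000 × 9.81) = 45.79 m.
Total head at well F: h = z + ψ = 253.68 + 45.79 = 299.47 m.
Δh = h(well D) − h(well F) = 297.93 − 299.47 = -1.54 m.
Vertical separation Δz = 288.80 − 253.68 = 35.12 m.
|i_v| = |Δh| / Δz = 1.54 / 35.12 = 0.0438.
Head is higher in the deep piezometer, so vertical flow is upward (discharge condition).

|i_v| ≈ 0.0438; vertical flow is upward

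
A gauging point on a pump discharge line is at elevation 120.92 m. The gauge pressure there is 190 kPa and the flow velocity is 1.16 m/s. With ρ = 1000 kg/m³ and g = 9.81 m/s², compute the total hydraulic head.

Pressure head ψ = P/(ρg) = 190×1000 / (1000 × 9.81) = 19.37 m.
Velocity head = v²/(2g) = 1.16² / (2 × 9.81) = 0.069 m.
h = z + ψ + v²/(2g) = 120.92 + 19.37 + 0.069 = 140.36 m.

h ≈ 140.36 m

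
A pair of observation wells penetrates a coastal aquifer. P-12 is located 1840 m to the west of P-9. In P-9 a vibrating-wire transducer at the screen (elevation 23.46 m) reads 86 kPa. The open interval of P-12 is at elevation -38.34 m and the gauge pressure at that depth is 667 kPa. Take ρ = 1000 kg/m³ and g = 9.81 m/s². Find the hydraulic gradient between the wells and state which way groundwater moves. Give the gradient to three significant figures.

Pressure head at P-9: ψ = P/(ρg) = 86×1000 / (1000 × 9.81) = 8.77 m.
Total head at P-9: h = z + ψ = 23.46 + 8.77 = 32.23 m.
Pressure head at P-12: ψ = P/(ρg) = 667×1000 / (1000 × 9.81) = 67.99 m.
Total head at P-12: h = z + ψ = -38.34 + 67.99 = 29.65 m.
Head difference: h(P-9) − h(P-12) = 32.23 − 29.65 = 2.58 m.
Hydraulic gradient: i = |Δh| / L = 2.58 / 1840 = 0.00140.
Flow is from higher to lower head: from P-9 toward P-12, i.e. toward the west.

i ≈ 0.00140; groundwater flows toward the west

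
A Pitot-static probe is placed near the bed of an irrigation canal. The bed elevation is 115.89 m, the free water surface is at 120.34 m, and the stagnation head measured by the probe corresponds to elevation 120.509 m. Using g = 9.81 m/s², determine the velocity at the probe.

v ≈ 1.82 m/s

Near the bed, under hydrostatic conditions, the piezometric head (z + ψ) equals the free-surface elevation, 120.34 m.
Velocity head = total − piezometric = 120.509 − 120.34 = 0.169 m.
v = √(2g·h_v) = √(2 × 9.81 × 0.169) = 1.82 m/s.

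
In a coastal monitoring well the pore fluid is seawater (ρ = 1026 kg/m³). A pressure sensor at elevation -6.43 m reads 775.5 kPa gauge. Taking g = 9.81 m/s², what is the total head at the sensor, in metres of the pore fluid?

ψ = P/(ρg) = 775.5×1000 / (1026 × 9.81) = 77.05 m.
h = z + ψ = -6.43 + 77.05 = 70.62 m.

h ≈ 70.62 m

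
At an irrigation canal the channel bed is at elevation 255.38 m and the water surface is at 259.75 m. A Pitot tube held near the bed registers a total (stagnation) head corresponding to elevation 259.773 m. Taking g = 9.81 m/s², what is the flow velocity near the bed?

v ≈ 0.672 m/s

Near the bed, under hydrostatic conditions, the piezometric head (z + ψ) equals the free-surface elevation, 259.75 m.
Velocity head = total − piezometric = 259.773 − 259.75 = 0.023 m.
v = √(2g·h_v) = √(2 × 9.81 × 0.023) = 0.672 m/s.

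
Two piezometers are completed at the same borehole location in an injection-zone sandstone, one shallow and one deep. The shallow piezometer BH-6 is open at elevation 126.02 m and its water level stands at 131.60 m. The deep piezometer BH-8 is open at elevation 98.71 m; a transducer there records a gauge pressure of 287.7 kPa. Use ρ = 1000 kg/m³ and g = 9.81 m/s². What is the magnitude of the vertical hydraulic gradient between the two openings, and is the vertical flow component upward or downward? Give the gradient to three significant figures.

|i_v| ≈ 0.130; vertical flow is downward

Total head at BH-6: h = 131.60 m (water level in the standpipe).
Pressure head at BH-8: ψ = P/(ρg) = 287.7×1000 / (1000 × 9.81) = 29.33 m.
Total head at BH-8: h = z + ψ = 98.71 + 29.33 = 128.04 m.
Δh = h(BH-6) − h(BH-8) = 131.60 − 128.04 = 3.56 m.
Vertical separation Δz = 126.02 − 98.71 = 27.31 m.
|i_v| = |Δh| / Δz = 3.56 / 27.31 = 0.130.
Head is higher in the shallow piezometer, so vertical flow is downward (recharge condition).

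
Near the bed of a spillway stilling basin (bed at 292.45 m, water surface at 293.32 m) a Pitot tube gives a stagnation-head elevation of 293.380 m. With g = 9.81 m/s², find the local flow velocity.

v ≈ 1.08 m/s

Near the bed, under hydrostatic conditions, the piezometric head (z + ψ) equals the free-surface elevation, 293.32 m.
Velocity head = total − piezometric = 293.380 − 293.32 = 0.060 m.
v = √(2g·h_v) = √(2 × 9.81 × 0.060) = 1.08 m/s.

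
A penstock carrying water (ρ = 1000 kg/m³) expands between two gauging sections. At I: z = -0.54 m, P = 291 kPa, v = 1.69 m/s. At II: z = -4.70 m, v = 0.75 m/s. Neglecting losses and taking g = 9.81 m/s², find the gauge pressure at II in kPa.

P₂ ≈ 333 kPa

Pressure head at I: ψ₁ = P₁/(ρg) = 291×1000 / (1000 × 9.81) = 29.66 m.
Velocity heads: v₁²/2g = 1.69²/19.62 = 0.146 m; v₂²/2g = 0.75²/19.62 = 0.029 m.
Total head H = z₁ + ψ₁ + v₁²/2g = -0.54 + 29.66 + 0.146 = 29.27 m.
ψ₂ = H − z₂ − v₂²/2g = 29.27 − (-4.70) − 0.029 = 33.94 m.
P₂ = ρgψ₂ = 1000 × 9.81 × 33.94 ≈ 333 kPa.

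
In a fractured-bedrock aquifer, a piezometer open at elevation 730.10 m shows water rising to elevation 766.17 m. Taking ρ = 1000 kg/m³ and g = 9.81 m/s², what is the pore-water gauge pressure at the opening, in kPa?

P ≈ 354 kPa

Pressure head ψ = h − z = 766.17 − 730.10 = 36.07 m.
P = ρgψ = 1000 × 9.81 × 36.07 = 353847 Pa ≈ 354 kPa.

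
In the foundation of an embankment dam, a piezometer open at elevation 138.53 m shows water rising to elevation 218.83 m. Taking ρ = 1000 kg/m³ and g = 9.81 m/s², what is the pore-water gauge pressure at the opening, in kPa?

P ≈ 788 kPa

Pressure head ψ = h − z = 218.83 − 138.53 = 80.30 m.
P = ρgψ = 1000 × 9.81 × 80.30 = 787743 Pa ≈ 788 kPa.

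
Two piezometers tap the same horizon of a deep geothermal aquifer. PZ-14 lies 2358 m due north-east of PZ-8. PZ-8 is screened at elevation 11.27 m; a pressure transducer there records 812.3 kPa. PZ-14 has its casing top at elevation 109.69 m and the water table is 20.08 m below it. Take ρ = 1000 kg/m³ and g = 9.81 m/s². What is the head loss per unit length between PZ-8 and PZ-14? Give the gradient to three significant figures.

i ≈ 0.00189 m/m

Pressure head at PZ-8: ψ = P/(ρg) = 812.3×1000 / (1000 × 9.81) = 82.80 m.
Total head at PZ-8: h = z + ψ = 11.27 + 82.80 = 94.07 m.
Total head at PZ-14: h = 109.69 − 20.08 = 89.61 m.
Head difference: h(PZ-8) − h(PZ-14) = 94.07 − 89.61 = 4.46 m.
Hydraulic gradient: i = |Δh| / L = 4.46 / 2358 = 0.00189.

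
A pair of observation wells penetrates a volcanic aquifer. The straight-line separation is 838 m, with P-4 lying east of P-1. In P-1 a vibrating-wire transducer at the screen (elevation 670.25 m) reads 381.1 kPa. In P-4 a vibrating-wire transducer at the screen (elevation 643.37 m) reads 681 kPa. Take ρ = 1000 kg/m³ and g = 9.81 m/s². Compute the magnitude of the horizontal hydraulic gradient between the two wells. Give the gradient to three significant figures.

i ≈ 0.00440

Pressure head at P-1: ψ = P/(ρg) = 381.1×1000 / (1000 × 9.81) = 38.85 m.
Total head at P-1: h = z + ψ = 670.25 + 38.85 = 709.10 m.
Pressure head at P-4: ψ = P/(ρg) = 681×1000 / (1000 × 9.81) = 69.42 m.
Total head at P-4: h = z + ψ = 643.37 + 69.42 = 712.79 m.
Head difference: h(P-1) − h(P-4) = 709.10 − 712.79 = -3.69 m.
Hydraulic gradient: i = |Δh| / L = 3.69 / 838 = 0.00440.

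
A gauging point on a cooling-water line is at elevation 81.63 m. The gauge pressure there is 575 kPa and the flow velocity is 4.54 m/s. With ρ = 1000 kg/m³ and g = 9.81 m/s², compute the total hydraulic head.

h ≈ 141.29 m

Pressure head ψ = P/(ρg) = 575×1000 / (1000 × 9.81) = 58.61 m.
Velocity head = v²/(2g) = 4.54² / (2 × 9.81) = 1.051 m.
h = z + ψ + v²/(2g) = 81.63 + 58.61 + 1.051 = 141.29 m.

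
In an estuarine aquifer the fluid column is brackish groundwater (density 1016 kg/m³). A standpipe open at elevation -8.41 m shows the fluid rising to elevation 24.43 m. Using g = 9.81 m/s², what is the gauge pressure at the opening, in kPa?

P ≈ 327 kPa

Pressure head ψ = h − z = 24.43 − (-8.41) = 32.84 m.
P = ρgψ = 1016 × 9.81 × 32.84 = 327315 Pa ≈ 327 kPa.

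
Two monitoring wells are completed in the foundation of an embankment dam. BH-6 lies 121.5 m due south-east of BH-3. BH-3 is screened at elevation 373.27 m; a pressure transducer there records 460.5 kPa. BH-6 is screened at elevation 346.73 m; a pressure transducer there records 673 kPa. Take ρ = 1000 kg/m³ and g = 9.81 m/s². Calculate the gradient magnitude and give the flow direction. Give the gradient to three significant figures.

i ≈ 0.0402; groundwater flows toward the south-east

Pressure head at BH-3: ψ = P/(ρg) = 460.5×1000 / (1000 × 9.81) = 46.94 m.
Total head at BH-3: h = z + ψ = 373.27 + 46.94 = 420.21 m.
Pressure head at BH-6: ψ = P/(ρg) = 673×1000 / (1000 × 9.81) = 68.60 m.
Total head at BH-6: h = z + ψ = 346.73 + 68.60 = 415.33 m.
Head difference: h(BH-3) − h(BH-6) = 420.21 − 415.33 = 4.88 m.
Hydraulic gradient: i = |Δh| / L = 4.88 / 121.5 = 0.0402.
Flow is from higher to lower head: from BH-3 toward BH-6, i.e. toward the south-east.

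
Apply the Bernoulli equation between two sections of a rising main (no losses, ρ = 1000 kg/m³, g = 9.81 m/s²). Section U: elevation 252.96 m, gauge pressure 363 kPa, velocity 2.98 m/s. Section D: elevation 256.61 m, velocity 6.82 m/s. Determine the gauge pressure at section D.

Pressure head at U: ψ₁ = P₁/(ρg) = 363×1000 / (1000 × 9.81) = 37.00 m.
Velocity heads: v₁²/2g = 2.98²/19.62 = 0.453 m; v₂²/2g = 6.82²/19.62 = 2.371 m.
Total head H = z₁ + ψ₁ + v₁²/2g = 252.96 + 37.00 + 0.453 = 290.41 m.
ψ₂ = H − z₂ − v₂²/2g = 290.41 − 256.61 − 2.371 = 31.43 m.
P₂ = ρgψ₂ = 1000 × 9.81 × 31.43 ≈ 308 kPa.

P₂ ≈ 308 kPa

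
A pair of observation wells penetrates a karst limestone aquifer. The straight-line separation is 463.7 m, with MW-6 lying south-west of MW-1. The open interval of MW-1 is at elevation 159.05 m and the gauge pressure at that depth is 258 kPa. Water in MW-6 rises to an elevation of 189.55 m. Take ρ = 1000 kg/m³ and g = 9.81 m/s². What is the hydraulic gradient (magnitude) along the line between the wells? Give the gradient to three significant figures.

Pressure head at MW-1: ψ = P/(ρg) = 258×1000 / (1000 × 9.81) = 26.30 m.
Total head at MW-1: h = z + ψ = 159.05 + 26.30 = 185.35 m.
Total head at MW-6: h = 189.55 m (water level in the piezometer is the total head).
Head difference: h(MW-1) − h(MW-6) = 185.35 − 189.55 = -4.20 m.
Hydraulic gradient: i = |Δh| / L = 4.20 / 463.7 = 0.00906.

i ≈ 0.00906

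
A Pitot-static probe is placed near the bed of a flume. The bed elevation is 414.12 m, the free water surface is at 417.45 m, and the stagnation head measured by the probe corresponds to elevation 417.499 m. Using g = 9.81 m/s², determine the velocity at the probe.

v ≈ 0.980 m/s

Near the bed, under hydrostatic conditions, the piezometric head (z + ψ) equals the free-surface elevation, 417.45 m.
Velocity head = total − piezometric = 417.499 − 417.45 = 0.049 m.
v = √(2g·h_v) = √(2 × 9.81 × 0.049) = 0.980 m/s.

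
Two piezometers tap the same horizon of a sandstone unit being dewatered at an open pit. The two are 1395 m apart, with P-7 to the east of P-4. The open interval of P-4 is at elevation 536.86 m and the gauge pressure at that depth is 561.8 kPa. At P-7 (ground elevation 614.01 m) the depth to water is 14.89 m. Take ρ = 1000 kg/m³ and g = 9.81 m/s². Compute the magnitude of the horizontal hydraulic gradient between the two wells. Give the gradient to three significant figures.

Pressure head at P-4: ψ = P/(ρg) = 561.8×1000 / (1000 × 9.81) = 57.27 m.
Total head at P-4: h = z + ψ = 536.86 + 57.27 = 594.13 m.
Total head at P-7: h = 614.01 − 14.89 = 599.12 m.
Head difference: h(P-4) − h(P-7) = 594.13 − 599.12 = -4.99 m.
Hydraulic gradient: i = |Δh| / L = 4.99 / 1395 = 0.00358.

i ≈ 0.00358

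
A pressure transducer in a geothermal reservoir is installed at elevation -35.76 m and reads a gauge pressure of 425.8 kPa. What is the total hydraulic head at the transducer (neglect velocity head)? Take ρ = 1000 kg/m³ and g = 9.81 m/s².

h ≈ 7.64 m

ψ = P/(ρg) = 425.8×1000 / (1000 × 9.81) = 43.40 m.
h = z + ψ = -35.76 + 43.40 = 7.64 m.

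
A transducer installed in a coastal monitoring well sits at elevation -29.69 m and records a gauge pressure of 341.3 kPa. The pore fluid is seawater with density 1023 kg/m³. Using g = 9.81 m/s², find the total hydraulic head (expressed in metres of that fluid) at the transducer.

h ≈ 4.32 m

ψ = P/(ρg) = 341.3×1000 / (1023 × 9.81) = 34.01 m.
h = z + ψ = -29.69 + 34.01 = 4.32 m.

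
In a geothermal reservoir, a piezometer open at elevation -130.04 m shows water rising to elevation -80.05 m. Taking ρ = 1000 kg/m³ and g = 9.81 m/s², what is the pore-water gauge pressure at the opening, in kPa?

Pressure head ψ = h − z = -80.05 − (-130.04) = 49.99 m.
P = ρgψ = 1000 × 9.81 × 49.99 = 490402 Pa ≈ 490 kPa.

P ≈ 490 kPa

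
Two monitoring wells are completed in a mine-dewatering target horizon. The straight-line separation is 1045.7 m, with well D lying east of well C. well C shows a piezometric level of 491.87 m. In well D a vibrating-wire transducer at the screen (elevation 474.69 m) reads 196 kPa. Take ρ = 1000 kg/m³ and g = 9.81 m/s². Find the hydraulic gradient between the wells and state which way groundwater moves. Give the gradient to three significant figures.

Total head at well C: h = 491.87 m (water level in the piezometer is the total head).
Pressure head at well D: ψ = P/(ρg) = 196×1000 / (1000 × 9.81) = 19.98 m.
Total head at well D: h = z + ψ = 474.69 + 19.98 = 494.67 m.
Head difference: h(well C) − h(well D) = 491.87 − 494.67 = -2.80 m.
Hydraulic gradient: i = |Δh| / L = 2.80 / 1045.7 = 0.00268.
Flow is from higher to lower head: from well D toward well C, i.e. toward the west.

i ≈ 0.00268; groundwater flows toward the west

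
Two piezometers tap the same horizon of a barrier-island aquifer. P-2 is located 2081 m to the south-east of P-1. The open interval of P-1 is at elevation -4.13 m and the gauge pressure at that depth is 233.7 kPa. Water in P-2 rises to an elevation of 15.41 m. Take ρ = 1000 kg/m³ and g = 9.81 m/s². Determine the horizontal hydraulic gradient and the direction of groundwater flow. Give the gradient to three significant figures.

i ≈ 0.00206; groundwater flows toward the south-east

Pressure head at P-1: ψ = P/(ρg) = 233.7×1000 / (1000 × 9.81) = 23.82 m.
Total head at P-1: h = z + ψ = -4.13 + 23.82 = 19.69 m.
Total head at P-2: h = 15.41 m (water level in the piezometer is the total head).
Head difference: h(P-1) − h(P-2) = 19.69 − 15.41 = 4.28 m.
Hydraulic gradient: i = |Δh| / L = 4.28 / 2081 = 0.00206.
Flow is from higher to lower head: from P-1 toward P-2, i.e. toward the south-east.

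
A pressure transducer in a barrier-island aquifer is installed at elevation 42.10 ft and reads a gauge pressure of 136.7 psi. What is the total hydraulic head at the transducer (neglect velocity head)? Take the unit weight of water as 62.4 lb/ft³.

ψ = 144·P/γ = 144 × 136.7 / 62.4 = 315.46 ft.
h = z + ψ = 42.10 + 315.46 = 357.56 ft.

h ≈ 357.56 ft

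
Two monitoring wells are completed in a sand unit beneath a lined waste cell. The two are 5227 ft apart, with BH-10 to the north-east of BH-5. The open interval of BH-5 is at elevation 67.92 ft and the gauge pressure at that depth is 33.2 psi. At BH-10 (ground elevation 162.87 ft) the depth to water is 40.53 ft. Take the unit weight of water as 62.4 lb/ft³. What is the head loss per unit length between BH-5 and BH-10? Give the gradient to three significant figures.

Pressure head at BH-5: ψ = 144·P/γ = 144 × 33.2 / 62.4 = 76.62 ft.
Total head at BH-5: h = z + ψ = 67.92 + 76.62 = 144.54 ft.
Total head at BH-10: h = 162.87 − 40.53 = 122.34 ft.
Head difference: h(BH-5) − h(BH-10) = 144.54 − 122.34 = 22.20 ft.
Hydraulic gradient: i = |Δh| / L = 22.20 / 5227 = 0.00425.

i ≈ 0.00425 ft/ft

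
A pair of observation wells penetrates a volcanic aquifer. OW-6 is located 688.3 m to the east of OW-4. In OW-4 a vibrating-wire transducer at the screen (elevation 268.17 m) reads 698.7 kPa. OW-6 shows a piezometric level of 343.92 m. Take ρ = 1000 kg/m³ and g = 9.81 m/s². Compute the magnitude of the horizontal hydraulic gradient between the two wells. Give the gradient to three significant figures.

Pressure head at OW-4: ψ = P/(ρg) = 698.7×1000 / (1000 × 9.81) = 71.22 m.
Total head at OW-4: h = z + ψ = 268.17 + 71.22 = 339.39 m.
Total head at OW-6: h = 343.92 m (water level in the piezometer is the total head).
Head difference: h(OW-4) − h(OW-6) = 339.39 − 343.92 = -4.53 m.
Hydraulic gradient: i = |Δh| / L = 4.53 / 688.3 = 0.00658.

i ≈ 0.00658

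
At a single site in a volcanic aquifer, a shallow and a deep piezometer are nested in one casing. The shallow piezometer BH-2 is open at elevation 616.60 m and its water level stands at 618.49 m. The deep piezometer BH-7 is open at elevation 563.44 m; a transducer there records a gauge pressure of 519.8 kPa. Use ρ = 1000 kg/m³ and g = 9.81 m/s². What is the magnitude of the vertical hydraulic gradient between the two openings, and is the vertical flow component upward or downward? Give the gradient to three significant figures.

Total head at BH-2: h = 618.49 m (water level in the standpipe).
Pressure head at BH-7: ψ = P/(ρg) = 519.8×1000 / (1000 × 9.81) = 52.99 m.
Total head at BH-7: h = z + ψ = 563.44 + 52.99 = 616.43 m.
Δh = h(BH-2) − h(BH-7) = 618.49 − 616.43 = 2.06 m.
Vertical separation Δz = 616.60 − 563.44 = 53.16 m.
|i_v| = |Δh| / Δz = 2.06 / 53.16 = 0.0388.
Head is higher in the shallow piezometer, so vertical flow is downward (recharge condition).

|i_v| ≈ 0.0388; vertical flow is downward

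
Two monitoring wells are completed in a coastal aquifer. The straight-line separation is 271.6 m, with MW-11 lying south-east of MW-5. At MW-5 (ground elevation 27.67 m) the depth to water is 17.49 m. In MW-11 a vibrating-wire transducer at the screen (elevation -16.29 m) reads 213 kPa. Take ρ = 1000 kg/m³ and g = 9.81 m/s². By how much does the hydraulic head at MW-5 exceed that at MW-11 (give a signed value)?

Total head at MW-5: h = 27.67 − 17.49 = 10.18 m.
Pressure head at MW-11: ψ = P/(ρg) = 213×1000 / (1000 × 9.81) = 21.71 m.
Total head at MW-11: h = z + ψ = -16.29 + 21.71 = 5.42 m.
Head difference: h(MW-5) − h(MW-11) = 10.18 − 5.42 = 4.76 m.

Δh ≈ 4.76 m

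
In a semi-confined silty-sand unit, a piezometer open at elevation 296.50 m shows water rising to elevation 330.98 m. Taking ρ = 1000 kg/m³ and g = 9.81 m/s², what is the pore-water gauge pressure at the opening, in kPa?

Pressure head ψ = h − z = 330.98 − 296.50 = 34.48 m.
P = ρgψ = 1000 × 9.81 × 34.48 = 338249 Pa ≈ 338 kPa.

P ≈ 338 kPa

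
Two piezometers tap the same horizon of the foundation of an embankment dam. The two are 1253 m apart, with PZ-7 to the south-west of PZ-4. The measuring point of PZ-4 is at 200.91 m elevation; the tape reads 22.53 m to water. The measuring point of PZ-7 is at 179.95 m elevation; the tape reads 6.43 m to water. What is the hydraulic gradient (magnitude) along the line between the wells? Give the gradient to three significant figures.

Total head at PZ-4: h = 200.91 − 22.53 = 178.38 m.
Total head at PZ-7: h = 179.95 − 6.43 = 173.52 m.
Head difference: h(PZ-4) − h(PZ-7) = 178.38 − 173.52 = 4.86 m.
Hydraulic gradient: i = |Δh| / L = 4.86 / 1253 = 0.00388.

i ≈ 0.00388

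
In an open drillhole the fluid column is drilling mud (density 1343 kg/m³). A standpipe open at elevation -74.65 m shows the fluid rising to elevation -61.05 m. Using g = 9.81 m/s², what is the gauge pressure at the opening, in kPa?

Pressure head ψ = h − z = -61.05 − (-74.65) = 13.60 m.
P = ρgψ = 1343 × 9.81 × 13.60 = 179178 Pa ≈ 179 kPa.

P ≈ 179 kPa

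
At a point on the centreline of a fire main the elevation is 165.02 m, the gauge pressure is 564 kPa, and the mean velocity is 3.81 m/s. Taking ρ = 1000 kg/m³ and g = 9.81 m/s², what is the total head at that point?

Pressure head ψ = P/(ρg) = 564×1000 / (1000 × 9.81) = 57.49 m.
Velocity head = v²/(2g) = 3.81² / (2 × 9.81) = 0.740 m.
h = z + ψ + v²/(2g) = 165.02 + 57.49 + 0.740 = 223.25 m.

h ≈ 223.25 m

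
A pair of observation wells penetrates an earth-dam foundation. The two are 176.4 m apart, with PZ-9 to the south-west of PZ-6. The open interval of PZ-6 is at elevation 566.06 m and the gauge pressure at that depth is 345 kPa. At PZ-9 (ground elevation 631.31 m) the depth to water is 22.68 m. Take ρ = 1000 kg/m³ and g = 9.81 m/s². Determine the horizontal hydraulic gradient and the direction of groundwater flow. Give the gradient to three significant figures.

Pressure head at PZ-6: ψ = P/(ρg) = 345×1000 / (1000 × 9.81) = 35.17 m.
Total head at PZ-6: h = z + ψ = 566.06 + 35.17 = 601.23 m.
Total head at PZ-9: h = 631.31 − 22.68 = 608.63 m.
Head difference: h(PZ-6) − h(PZ-9) = 601.23 − 608.63 = -7.40 m.
Hydraulic gradient: i = |Δh| / L = 7.40 / 176.4 = 0.0420.
Flow is from higher to lower head: from PZ-9 toward PZ-6, i.e. toward the north-east.

i ≈ 0.0420; groundwater flows toward the north-east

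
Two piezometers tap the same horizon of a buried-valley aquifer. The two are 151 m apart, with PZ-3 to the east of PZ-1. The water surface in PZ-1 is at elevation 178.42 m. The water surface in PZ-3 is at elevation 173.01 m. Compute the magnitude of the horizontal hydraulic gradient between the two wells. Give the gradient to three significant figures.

Total head at PZ-1: h = 178.42 m (water level in the piezometer is the total head).
Total head at PZ-3: h = 173.01 m (water level in the piezometer is the total head).
Head difference: h(PZ-1) − h(PZ-3) = 178.42 − 173.01 = 5.41 m.
Hydraulic gradient: i = |Δh| / L = 5.41 / 151 = 0.0358.

i ≈ 0.0358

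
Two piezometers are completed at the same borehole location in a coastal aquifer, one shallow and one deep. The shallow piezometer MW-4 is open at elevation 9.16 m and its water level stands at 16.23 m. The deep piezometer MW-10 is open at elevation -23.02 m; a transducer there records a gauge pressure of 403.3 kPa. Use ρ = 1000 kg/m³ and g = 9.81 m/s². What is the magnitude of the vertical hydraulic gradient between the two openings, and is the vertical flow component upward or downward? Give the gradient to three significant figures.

Total head at MW-4: h = 16.23 m (water level in the standpipe).
Pressure head at MW-10: ψ = P/(ρg) = 403.3×1000 / (1000 × 9.81) = 41.11 m.
Total head at MW-10: h = z + ψ = -23.02 + 41.11 = 18.09 m.
Δh = h(MW-4) − h(MW-10) = 16.23 − 18.09 = -1.86 m.
Vertical separation Δz = 9.16 − (-23.02) = 32.18 m.
|i_v| = |Δh| / Δz = 1.86 / 32.18 = 0.0578.
Head is higher in the deep piezometer, so vertical flow is upward (discharge condition).

|i_v| ≈ 0.0578; vertical flow is upward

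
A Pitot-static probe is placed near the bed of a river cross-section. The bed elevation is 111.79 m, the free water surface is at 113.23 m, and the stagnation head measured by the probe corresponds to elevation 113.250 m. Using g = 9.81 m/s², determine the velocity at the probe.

v ≈ 0.626 m/s

Near the bed, under hydrostatic conditions, the piezometric head (z + ψ) equals the free-surface elevation, 113.23 m.
Velocity head = total − piezometric = 113.250 − 113.23 = 0.020 m.
v = √(2g·h_v) = √(2 × 9.81 × 0.020) = 0.626 m/s.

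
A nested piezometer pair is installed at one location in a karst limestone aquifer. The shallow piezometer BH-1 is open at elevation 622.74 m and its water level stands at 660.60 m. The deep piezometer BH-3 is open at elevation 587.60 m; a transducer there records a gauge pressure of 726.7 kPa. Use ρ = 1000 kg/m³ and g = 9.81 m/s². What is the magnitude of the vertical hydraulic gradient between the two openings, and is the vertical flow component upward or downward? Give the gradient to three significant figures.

Total head at BH-1: h = 660.60 m (water level in the standpipe).
Pressure head at BH-3: ψ = P/(ρg) = 726.7×1000 / (1000 × 9.81) = 74.08 m.
Total head at BH-3: h = z + ψ = 587.60 + 74.08 = 661.68 m.
Δh = h(BH-1) − h(BH-3) = 660.60 − 661.68 = -1.08 m.
Vertical separation Δz = 622.74 − 587.60 = 35.14 m.
|i_v| = |Δh| / Δz = 1.08 / 35.14 = 0.0307.
Head is higher in the deep piezometer, so vertical flow is upward (discharge condition).

|i_v| ≈ 0.0307; vertical flow is upward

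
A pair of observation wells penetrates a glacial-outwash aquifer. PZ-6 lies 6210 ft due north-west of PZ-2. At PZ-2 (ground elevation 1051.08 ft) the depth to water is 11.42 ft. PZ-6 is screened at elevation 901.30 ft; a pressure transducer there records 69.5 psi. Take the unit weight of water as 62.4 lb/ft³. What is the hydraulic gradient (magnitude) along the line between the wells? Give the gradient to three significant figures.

Total head at PZ-2: h = 1051.08 − 11.42 = 1039.66 ft.
Pressure head at PZ-6: ψ = 144·P/γ = 144 × 69.5 / 62.4 = 160.38 ft.
Total head at PZ-6: h = z + ψ = 901.30 + 160.38 = 1061.68 ft.
Head difference: h(PZ-2) − h(PZ-6) = 1039.66 − 1061.68 = -22.02 ft.
Hydraulic gradient: i = |Δh| / L = 22.02 / 6210 = 0.00355.

i ≈ 0.00355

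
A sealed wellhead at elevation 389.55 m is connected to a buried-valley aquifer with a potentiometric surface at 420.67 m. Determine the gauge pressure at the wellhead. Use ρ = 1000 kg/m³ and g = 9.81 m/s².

Head above the cap: Δh = 420.67 − 389.55 = 31.12 m.
P = ρgΔh = 1000 × 9.81 × 31.12 = 305287 Pa ≈ 305 kPa.

P ≈ 305 kPa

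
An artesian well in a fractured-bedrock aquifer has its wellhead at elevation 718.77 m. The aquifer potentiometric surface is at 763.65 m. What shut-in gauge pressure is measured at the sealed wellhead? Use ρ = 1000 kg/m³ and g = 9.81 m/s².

P ≈ 440 kPa

Head above the cap: Δh = 763.65 − 718.77 = 44.88 m.
P = ρgΔh = 1000 × 9.81 × 44.88 = 440273 Pa ≈ 440 kPa.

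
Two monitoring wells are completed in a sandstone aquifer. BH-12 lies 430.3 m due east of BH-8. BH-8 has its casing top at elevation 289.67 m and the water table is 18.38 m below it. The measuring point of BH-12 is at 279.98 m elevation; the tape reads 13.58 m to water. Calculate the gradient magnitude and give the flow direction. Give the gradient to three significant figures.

Total head at BH-8: h = 289.67 − 18.38 = 271.29 m.
Total head at BH-12: h = 279.98 − 13.58 = 266.40 m.
Head difference: h(BH-8) − h(BH-12) = 271.29 − 266.40 = 4.89 m.
Hydraulic gradient: i = |Δh| / L = 4.89 / 430.3 = 0.0114.
Flow is from higher to lower head: from BH-8 toward BH-12, i.e. toward the east.

i ≈ 0.0114; groundwater flows toward the east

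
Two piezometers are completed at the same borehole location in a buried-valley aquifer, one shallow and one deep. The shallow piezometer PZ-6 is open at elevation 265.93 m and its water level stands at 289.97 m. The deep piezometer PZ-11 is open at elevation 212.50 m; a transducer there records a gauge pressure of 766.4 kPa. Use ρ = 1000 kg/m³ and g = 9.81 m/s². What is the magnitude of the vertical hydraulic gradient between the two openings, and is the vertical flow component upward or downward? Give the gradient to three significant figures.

Total head at PZ-6: h = 289.97 m (water level in the standpipe).
Pressure head at PZ-11: ψ = P/(ρg) = 766.4×1000 / (1000 × 9.81) = 78.12 m.
Total head at PZ-11: h = z + ψ = 212.50 + 78.12 = 290.62 m.
Δh = h(PZ-6) − h(PZ-11) = 289.97 − 290.62 = -0.65 m.
Vertical separation Δz = 265.93 − 212.50 = 53.43 m.
|i_v| = |Δh| / Δz = 0.65 / 53.43 = 0.0122.
Head is higher in the deep piezometer, so vertical flow is upward (discharge condition).

|i_v| ≈ 0.0122; vertical flow is upward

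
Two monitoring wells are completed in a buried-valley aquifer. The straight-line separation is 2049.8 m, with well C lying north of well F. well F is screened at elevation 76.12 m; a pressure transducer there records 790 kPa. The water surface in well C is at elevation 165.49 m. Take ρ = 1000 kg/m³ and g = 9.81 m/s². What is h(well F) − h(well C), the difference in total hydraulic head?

Δh ≈ -8.84 m

Pressure head at well F: ψ = P/(ρg) = 790×1000 / (1000 × 9.81) = 80.53 m.
Total head at well F: h = z + ψ = 76.12 + 80.53 = 156.65 m.
Total head at well C: h = 165.49 m (water level in the piezometer is the total head).
Head difference: h(well F) − h(well C) = 156.65 − 165.49 = -8.84 m.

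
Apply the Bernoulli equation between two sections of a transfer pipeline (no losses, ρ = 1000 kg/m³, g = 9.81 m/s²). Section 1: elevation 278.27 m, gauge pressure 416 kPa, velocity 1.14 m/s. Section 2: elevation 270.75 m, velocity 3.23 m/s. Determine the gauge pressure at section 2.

P₂ ≈ 485 kPa

Pressure head at 1: ψ₁ = P₁/(ρg) = 416×1000 / (1000 × 9.81) = 42.41 m.
Velocity heads: v₁²/2g = 1.14²/19.62 = 0.066 m; v₂²/2g = 3.23²/19.62 = 0.532 m.
Total head H = z₁ + ψ₁ + v₁²/2g = 278.27 + 42.41 + 0.066 = 320.75 m.
ψ₂ = H − z₂ − v₂²/2g = 320.75 − 270.75 − 0.532 = 49.47 m.
P₂ = ρgψ₂ = 1000 × 9.81 × 49.47 ≈ 485 kPa.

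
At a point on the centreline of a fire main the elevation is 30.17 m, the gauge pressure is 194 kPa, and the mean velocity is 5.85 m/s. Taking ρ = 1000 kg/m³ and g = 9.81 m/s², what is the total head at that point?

h ≈ 51.69 m

Pressure head ψ = P/(ρg) = 194×1000 / (1000 × 9.81) = 19.78 m.
Velocity head = v²/(2g) = 5.85² / (2 × 9.81) = 1.744 m.
h = z + ψ + v²/(2g) = 30.17 + 19.78 + 1.744 = 51.69 m.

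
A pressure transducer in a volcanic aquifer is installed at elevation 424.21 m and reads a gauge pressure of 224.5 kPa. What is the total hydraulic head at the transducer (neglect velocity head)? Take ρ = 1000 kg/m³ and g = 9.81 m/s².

ψ = P/(ρg) = 224.5×1000 / (1000 × 9.81) = 22.88 m.
h = z + ψ = 424.21 + 22.88 = 447.09 m.

h ≈ 447.09 m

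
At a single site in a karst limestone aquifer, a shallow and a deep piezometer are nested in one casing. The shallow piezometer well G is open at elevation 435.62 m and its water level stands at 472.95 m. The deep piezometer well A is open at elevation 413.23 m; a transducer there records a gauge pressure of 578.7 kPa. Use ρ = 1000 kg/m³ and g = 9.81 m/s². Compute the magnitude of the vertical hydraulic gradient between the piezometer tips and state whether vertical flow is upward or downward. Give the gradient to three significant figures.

|i_v| ≈ 0.0326; vertical flow is downward

Total head at well G: h = 472.95 m (water level in the standpipe).
Pressure head at well A: ψ = P/(ρg) = 578.7×1000 / (1000 × 9.81) = 58.99 m.
Total head at well A: h = z + ψ = 413.23 + 58.99 = 472.22 m.
Δh = h(well G) − h(well A) = 472.95 − 472.22 = 0.73 m.
Vertical separation Δz = 435.62 − 413.23 = 22.39 m.
|i_v| = |Δh| / Δz = 0.73 / 22.39 = 0.0326.
Head is higher in the shallow piezometer, so vertical flow is downward (recharge condition).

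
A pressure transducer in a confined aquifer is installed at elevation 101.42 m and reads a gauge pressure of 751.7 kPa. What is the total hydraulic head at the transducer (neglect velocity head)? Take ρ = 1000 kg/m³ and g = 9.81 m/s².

h ≈ 178.05 m

ψ = P/(ρg) = 751.7×1000 / (1000 × 9.81) = 76.63 m.
h = z + ψ = 101.42 + 76.63 = 178.05 m.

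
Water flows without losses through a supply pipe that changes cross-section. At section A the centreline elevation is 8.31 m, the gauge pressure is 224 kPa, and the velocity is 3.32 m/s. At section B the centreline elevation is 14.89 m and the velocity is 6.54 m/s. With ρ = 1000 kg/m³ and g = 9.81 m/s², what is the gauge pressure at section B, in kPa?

P₂ ≈ 144 kPa

Pressure head at A: ψ₁ = P₁/(ρg) = 224×1000 / (1000 × 9.81) = 22.83 m.
Velocity heads: v₁²/2g = 3.32²/19.62 = 0.562 m; v₂²/2g = 6.54²/19.62 = 2.180 m.
Total head H = z₁ + ψ₁ + v₁²/2g = 8.31 + 22.83 + 0.562 = 31.70 m.
ψ₂ = H − z₂ − v₂²/2g = 31.70 − 14.89 − 2.180 = 14.63 m.
P₂ = ρgψ₂ = 1000 × 9.81 × 14.63 ≈ 144 kPa.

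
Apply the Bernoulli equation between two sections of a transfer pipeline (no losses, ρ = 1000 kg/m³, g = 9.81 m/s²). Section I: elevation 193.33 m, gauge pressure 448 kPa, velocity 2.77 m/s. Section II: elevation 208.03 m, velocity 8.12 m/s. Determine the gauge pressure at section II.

P₂ ≈ 275 kPa

Pressure head at I: ψ₁ = P₁/(ρg) = 448×1000 / (1000 × 9.81) = 45.67 m.
Velocity heads: v₁²/2g = 2.77²/19.62 = 0.391 m; v₂²/2g = 8.12²/19.62 = 3.361 m.
Total head H = z₁ + ψ₁ + v₁²/2g = 193.33 + 45.67 + 0.391 = 239.39 m.
ψ₂ = H − z₂ − v₂²/2g = 239.39 − 208.03 − 3.361 = 28.00 m.
P₂ = ρgψ₂ = 1000 × 9.81 × 28.00 ≈ 275 kPa.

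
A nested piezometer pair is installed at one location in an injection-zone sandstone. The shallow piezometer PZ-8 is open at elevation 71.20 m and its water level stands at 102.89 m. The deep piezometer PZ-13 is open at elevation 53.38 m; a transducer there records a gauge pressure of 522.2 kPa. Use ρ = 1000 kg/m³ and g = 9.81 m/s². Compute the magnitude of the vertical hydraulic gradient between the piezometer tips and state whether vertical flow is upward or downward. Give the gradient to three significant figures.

Total head at PZ-8: h = 102.89 m (water level in the standpipe).
Pressure head at PZ-13: ψ = P/(ρg) = 522.2×1000 / (1000 × 9.81) = 53.23 m.
Total head at PZ-13: h = z + ψ = 53.38 + 53.23 = 106.61 m.
Δh = h(PZ-8) − h(PZ-13) = 102.89 − 106.61 = -3.72 m.
Vertical separation Δz = 71.20 − 53.38 = 17.82 m.
|i_v| = |Δh| / Δz = 3.72 / 17.82 = 0.209.
Head is higher in the deep piezometer, so vertical flow is upward (discharge condition).

|i_v| ≈ 0.209; vertical flow is upward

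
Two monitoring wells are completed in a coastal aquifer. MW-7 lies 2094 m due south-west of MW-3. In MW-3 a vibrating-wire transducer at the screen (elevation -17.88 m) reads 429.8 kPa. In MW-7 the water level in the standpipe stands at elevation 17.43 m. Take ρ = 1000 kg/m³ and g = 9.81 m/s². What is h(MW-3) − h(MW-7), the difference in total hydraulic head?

Pressure head at MW-3: ψ = P/(ρg) = 429.8×1000 / (1000 × 9.81) = 43.81 m.
Total head at MW-3: h = z + ψ = -17.88 + 43.81 = 25.93 m.
Total head at MW-7: h = 17.43 m (water level in the piezometer is the total head).
Head difference: h(MW-3) − h(MW-7) = 25.93 − 17.43 = 8.50 m.

Δh ≈ 8.50 m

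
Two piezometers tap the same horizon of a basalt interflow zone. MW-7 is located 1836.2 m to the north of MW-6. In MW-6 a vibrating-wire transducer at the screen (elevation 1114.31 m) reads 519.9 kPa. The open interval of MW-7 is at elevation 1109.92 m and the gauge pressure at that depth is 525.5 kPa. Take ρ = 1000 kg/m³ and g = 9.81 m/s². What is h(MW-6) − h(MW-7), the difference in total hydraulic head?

Δh ≈ 3.82 m

Pressure head at MW-6: ψ = P/(ρg) = 519.9×1000 / (1000 × 9.81) = 53.00 m.
Total head at MW-6: h = z + ψ = 1114.31 + 53.00 = 1167.31 m.
Pressure head at MW-7: ψ = P/(ρg) = 525.5×1000 / (1000 × 9.81) = 53.57 m.
Total head at MW-7: h = z + ψ = 1109.92 + 53.57 = 1163.49 m.
Head difference: h(MW-6) − h(MW-7) = 1167.31 − 1163.49 = 3.82 m.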